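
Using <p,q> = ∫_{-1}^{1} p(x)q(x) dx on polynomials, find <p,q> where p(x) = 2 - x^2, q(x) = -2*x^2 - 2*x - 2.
<p,q> = -128/15

Expand the product: p(x)·q(x) = 2*x^4 + 2*x^3 - 2*x^2 - 4*x - 4.
∫_{-1}^{1} of each monomial x^k gives [2/(k+1) if k even, 0 if k odd]. Integrating term-by-term (or equivalently evaluating the antiderivative F(x) = 2*x^5/5 + x^4/2 - 2*x^3/3 - 2*x^2 - 4*x at the endpoints):
  F(1) − F(−1) = -173/30 − (83/30) = -128/15.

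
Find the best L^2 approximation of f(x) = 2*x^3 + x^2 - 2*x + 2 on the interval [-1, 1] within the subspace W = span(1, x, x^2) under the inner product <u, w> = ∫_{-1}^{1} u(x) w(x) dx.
g(x) = x^2 - 4*x/5 + 2

The best approximation g ∈ W is the orthogonal projection of f onto W. Writing g = a_0 + a_1 x + a_2 x^2, the coefficients solve the normal equations G · a = b where
  G_{ij} = <φ_i, φ_j> and b_i = <f, φ_i>, with φ_0 = 1, φ_1 = x, φ_2 = x^2.
G =
  [2, 0, 2/3]
  [0, 2/3, 0]
  [2/3, 0, 2/5],
b = (14/3, -8/15, 26/15).
Solving gives a_0 = 2, a_1 = -4/5, a_2 = 1, so
  g(x) = x^2 - 4*x/5 + 2.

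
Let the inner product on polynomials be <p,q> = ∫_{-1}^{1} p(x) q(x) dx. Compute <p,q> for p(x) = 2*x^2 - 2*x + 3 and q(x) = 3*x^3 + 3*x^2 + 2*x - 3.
<p,q> = -56/3

Expand the product: p(x)·q(x) = 6*x^5 + 7*x^3 - x^2 + 12*x - 9.
∫_{-1}^{1} of each monomial x^k gives [2/(k+1) if k even, 0 if k odd]. Integrating term-by-term (or equivalently evaluating the antiderivative F(x) = x^6 + 7*x^4/4 - x^3/3 + 6*x^2 - 9*x at the endpoints):
  F(1) − F(−1) = -7/12 − (217/12) = -56/3.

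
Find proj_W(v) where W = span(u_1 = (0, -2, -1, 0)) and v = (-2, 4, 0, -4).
proj_W(v) = (0, 16/5, 8/5, 0)

Set up U = [u_1 | ... | u_1] ∈ R^(4×1). The projector onto W = col(U) is P = U (U^T U)^(-1) U^T.
Compute U^T U =
  [5],
and U^T v = (-8).
Solve U^T U · c = U^T v for the coefficients: c = (-8/5). The projection is proj_W(v) = U c.
Check: (v - proj_W(v)) · u_1 = 0  (should be 0).
Result: proj_W(v) = (0, 16/5, 8/5, 0).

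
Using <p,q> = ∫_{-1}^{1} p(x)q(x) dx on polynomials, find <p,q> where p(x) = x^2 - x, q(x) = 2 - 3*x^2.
<p,q> = 2/15

Expand the product: p(x)·q(x) = -3*x^4 + 3*x^3 + 2*x^2 - 2*x.
∫_{-1}^{1} of each monomial x^k gives [2/(k+1) if k even, 0 if k odd]. Integrating term-by-term (or equivalently evaluating the antiderivative F(x) = -3*x^5/5 + 3*x^4/4 + 2*x^3/3 - x^2 at the endpoints):
  F(1) − F(−1) = -11/60 − (-19/60) = 2/15.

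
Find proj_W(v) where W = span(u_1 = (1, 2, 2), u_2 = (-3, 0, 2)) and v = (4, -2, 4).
proj_W(v) = (60/29, 54/29, 32/29)

Set up U = [u_1 | ... | u_2] ∈ R^(3×2). The projector onto W = col(U) is P = U (U^T U)^(-1) U^T.
Compute U^T U =
  [9, 1]
  [1, 13],
and U^T v = (8, -4).
Solve U^T U · c = U^T v for the coefficients: c = (27/29, -11/29). The projection is proj_W(v) = U c.
Check: (v - proj_W(v)) · u_1 = 0  (should be 0).
Check: (v - proj_W(v)) · u_2 = 0  (should be 0).
Result: proj_W(v) = (60/29, 54/29, 32/29).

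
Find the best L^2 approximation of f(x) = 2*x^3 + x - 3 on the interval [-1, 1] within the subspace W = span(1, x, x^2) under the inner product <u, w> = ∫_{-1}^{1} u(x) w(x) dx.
g(x) = 11*x/5 - 3

The best approximation g ∈ W is the orthogonal projection of f onto W. Writing g = a_0 + a_1 x + a_2 x^2, the coefficients solve the normal equations G · a = b where
  G_{ij} = <φ_i, φ_j> and b_i = <f, φ_i>, with φ_0 = 1, φ_1 = x, φ_2 = x^2.
G =
  [2, 0, 2/3]
  [0, 2/3, 0]
  [2/3, 0, 2/5],
b = (-6, 22/15, -2).
Solving gives a_0 = -3, a_1 = 11/5, a_2 = 0, so
  g(x) = 11*x/5 - 3.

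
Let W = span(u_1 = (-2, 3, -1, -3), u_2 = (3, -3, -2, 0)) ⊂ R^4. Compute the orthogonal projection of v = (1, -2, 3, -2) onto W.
proj_W(v) = (154/337, -225/337, 63/337, 213/337)

Set up U = [u_1 | ... | u_2] ∈ R^(4×2). The projector onto W = col(U) is P = U (U^T U)^(-1) U^T.
Compute U^T U =
  [23, -13]
  [-13, 22],
and U^T v = (-5, 3).
Solve U^T U · c = U^T v for the coefficients: c = (-71/337, 4/337). The projection is proj_W(v) = U c.
Check: (v - proj_W(v)) · u_1 = 0  (should be 0).
Check: (v - proj_W(v)) · u_2 = 0  (should be 0).
Result: proj_W(v) = (154/337, -225/337, 63/337, 213/337).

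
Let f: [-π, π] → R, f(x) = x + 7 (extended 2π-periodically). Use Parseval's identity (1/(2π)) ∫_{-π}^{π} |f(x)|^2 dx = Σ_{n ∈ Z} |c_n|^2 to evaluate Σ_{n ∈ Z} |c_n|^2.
Σ |c_n|^2 = π^2/3 + 49

Expand and integrate term by term over [-π, π]:
  ∫ (x)^2 dx = 1·(2π^3/3); ∫ 2·1·(7)·x dx = 0 (odd integrand); ∫ 7^2 dx = 49·2π.
So (1/(2π)) ∫_{-π}^{π} (x + 7)^2 dx = 1π^2/3 + 49 = π^2/3 + 49.
Parseval ⇒ Σ |c_n|^2 = π^2/3 + 49.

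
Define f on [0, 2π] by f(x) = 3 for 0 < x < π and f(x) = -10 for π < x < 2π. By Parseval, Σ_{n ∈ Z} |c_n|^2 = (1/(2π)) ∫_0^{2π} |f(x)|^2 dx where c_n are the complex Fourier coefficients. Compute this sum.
Σ |c_n|^2 = 109/2

Parseval equates the L^2 energy of f (normalised by 1/(2π)) with the ℓ^2 sum of its Fourier coefficients: (1/(2π)) ∫_0^{2π} |f|^2 = Σ |c_n|^2.
Compute the left side: (1/(2π)) [∫_0^π 3^2 dx + ∫_π^{2π} (-10)^2 dx] = (1/(2π)) · (9π + 100π) = (9 + 100)/2 = 109/2.
So Σ_{n ∈ Z} |c_n|^2 = 109/2.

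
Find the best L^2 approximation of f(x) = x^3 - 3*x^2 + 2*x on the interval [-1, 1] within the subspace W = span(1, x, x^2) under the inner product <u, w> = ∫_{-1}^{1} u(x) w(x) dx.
g(x) = -3*x^2 + 13*x/5

The best approximation g ∈ W is the orthogonal projection of f onto W. Writing g = a_0 + a_1 x + a_2 x^2, the coefficients solve the normal equations G · a = b where
  G_{ij} = <φ_i, φ_j> and b_i = <f, φ_i>, with φ_0 = 1, φ_1 = x, φ_2 = x^2.
G =
  [2, 0, 2/3]
  [0, 2/3, 0]
  [2/3, 0, 2/5],
b = (-2, 26/15, -6/5).
Solving gives a_0 = 0, a_1 = 13/5, a_2 = -3, so
  g(x) = -3*x^2 + 13*x/5.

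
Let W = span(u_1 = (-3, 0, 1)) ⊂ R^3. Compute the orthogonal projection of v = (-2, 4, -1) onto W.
proj_W(v) = (-3/2, 0, 1/2)

Set up U = [u_1 | ... | u_1] ∈ R^(3×1). The projector onto W = col(U) is P = U (U^T U)^(-1) U^T.
Compute U^T U =
  [10],
and U^T v = (5).
Solve U^T U · c = U^T v for the coefficients: c = (1/2). The projection is proj_W(v) = U c.
Check: (v - proj_W(v)) · u_1 = 0  (should be 0).
Result: proj_W(v) = (-3/2, 0, 1/2).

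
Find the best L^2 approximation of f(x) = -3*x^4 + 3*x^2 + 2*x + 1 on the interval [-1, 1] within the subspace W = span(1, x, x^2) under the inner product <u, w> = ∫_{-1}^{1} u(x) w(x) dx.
g(x) = 3*x^2/7 + 2*x + 44/35

The best approximation g ∈ W is the orthogonal projection of f onto W. Writing g = a_0 + a_1 x + a_2 x^2, the coefficients solve the normal equations G · a = b where
  G_{ij} = <φ_i, φ_j> and b_i = <f, φ_i>, with φ_0 = 1, φ_1 = x, φ_2 = x^2.
G =
  [2, 0, 2/3]
  [0, 2/3, 0]
  [2/3, 0, 2/5],
b = (14/5, 4/3, 106/105).
Solving gives a_0 = 44/35, a_1 = 2, a_2 = 3/7, so
  g(x) = 3*x^2/7 + 2*x + 44/35.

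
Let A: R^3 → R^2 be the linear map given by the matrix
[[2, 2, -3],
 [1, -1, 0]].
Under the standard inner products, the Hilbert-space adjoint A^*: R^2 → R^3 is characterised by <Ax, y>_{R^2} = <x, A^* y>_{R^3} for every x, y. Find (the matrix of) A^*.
A^* = A^T =
[[2, 1],
 [2, -1],
 [-3, 0]]

For real matrices with standard dot products, the defining identity <Ax, y> = <x, A^* y> gives (Ax)^T y = x^T (A^*) y, i.e. x^T A^T y = x^T (A^*) y. Since this holds for all x, y, we must have A^* = A^T. Therefore
A^* =
[[2, 1],
 [2, -1],
 [-3, 0]].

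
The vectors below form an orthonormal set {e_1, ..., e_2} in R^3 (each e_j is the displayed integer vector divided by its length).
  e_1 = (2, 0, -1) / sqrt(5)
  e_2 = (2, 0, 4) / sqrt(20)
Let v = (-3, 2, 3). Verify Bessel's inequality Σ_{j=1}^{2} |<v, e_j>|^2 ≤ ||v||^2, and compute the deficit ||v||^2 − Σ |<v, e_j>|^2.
Σ |<v, e_j>|^2 = 18; ||v||^2 = 22; deficit = 4

Write each e_j = u_j / sqrt(<u_j, u_j>) where u_j is the displayed integer vector. Then <v, e_j> = <v, u_j> / sqrt(<u_j, u_j>), so |<v, e_j>|^2 = <v, u_j>^2 / <u_j, u_j>.
Coefficients: <v, e_1> = -9/sqrt(5), <v, e_2> = 6/sqrt(20).
Square and sum: Σ |<v, e_j>|^2 = 18.
Compute ||v||^2 = v·v = 22.
Deficit = 22 − 18 = 4 ≥ 0, confirming Bessel's inequality. (The deficit equals ||v − Σ <v,e_j> e_j||^2, the squared distance from v to span{e_j}.)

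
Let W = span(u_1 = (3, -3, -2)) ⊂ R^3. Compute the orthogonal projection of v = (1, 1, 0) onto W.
proj_W(v) = (0, 0, 0)

Set up U = [u_1 | ... | u_1] ∈ R^(3×1). The projector onto W = col(U) is P = U (U^T U)^(-1) U^T.
Compute U^T U =
  [22],
and U^T v = (0).
Solve U^T U · c = U^T v for the coefficients: c = (0). The projection is proj_W(v) = U c.
Check: (v - proj_W(v)) · u_1 = 0  (should be 0).
Result: proj_W(v) = (0, 0, 0).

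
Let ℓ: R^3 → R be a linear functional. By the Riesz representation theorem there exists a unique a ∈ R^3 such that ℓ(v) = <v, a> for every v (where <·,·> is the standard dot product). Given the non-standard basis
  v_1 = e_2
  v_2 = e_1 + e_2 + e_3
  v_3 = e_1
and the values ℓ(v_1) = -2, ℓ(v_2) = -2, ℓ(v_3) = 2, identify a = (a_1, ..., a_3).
a = (2, -2, -2)

Write a = (a_1, ..., a_3) in the standard basis. For each basis vector v_i, ℓ(v_i) = <v_i, a> is a linear equation in the a_j's. Collect the n equations into a matrix system V a = ℓ, where row i of V is v_i (expressed in the standard basis). Since V is invertible (lower-triangular with 1s on the diagonal, up to permutation), solve by back-substitution:
  V =
[[0, 1, 0],
 [1, 1, 1],
 [1, 0, 0]]
  V a = (-2, -2, 2)
Solving gives a = (2, -2, -2).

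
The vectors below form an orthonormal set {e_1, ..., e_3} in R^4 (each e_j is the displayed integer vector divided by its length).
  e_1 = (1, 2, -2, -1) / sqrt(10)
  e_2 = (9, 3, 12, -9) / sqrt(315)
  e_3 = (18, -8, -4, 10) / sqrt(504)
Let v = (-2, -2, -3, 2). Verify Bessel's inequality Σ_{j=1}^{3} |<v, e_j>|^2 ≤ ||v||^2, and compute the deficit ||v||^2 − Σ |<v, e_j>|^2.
Σ |<v, e_j>|^2 = 20; ||v||^2 = 21; deficit = 1

Write each e_j = u_j / sqrt(<u_j, u_j>) where u_j is the displayed integer vector. Then <v, e_j> = <v, u_j> / sqrt(<u_j, u_j>), so |<v, e_j>|^2 = <v, u_j>^2 / <u_j, u_j>.
Coefficients: <v, e_1> = -2/sqrt(10), <v, e_2> = -78/sqrt(315), <v, e_3> = 12/sqrt(504).
Square and sum: Σ |<v, e_j>|^2 = 20.
Compute ||v||^2 = v·v = 21.
Deficit = 21 − 20 = 1 ≥ 0, confirming Bessel's inequality. (The deficit equals ||v − Σ <v,e_j> e_j||^2, the squared distance from v to span{e_j}.)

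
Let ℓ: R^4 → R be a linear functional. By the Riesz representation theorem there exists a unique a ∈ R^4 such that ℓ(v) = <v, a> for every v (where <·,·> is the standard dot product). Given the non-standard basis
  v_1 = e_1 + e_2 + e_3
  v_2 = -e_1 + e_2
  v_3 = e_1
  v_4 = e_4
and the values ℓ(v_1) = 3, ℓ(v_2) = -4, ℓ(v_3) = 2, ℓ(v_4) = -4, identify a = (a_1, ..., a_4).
a = (2, -2, 3, -4)

Write a = (a_1, ..., a_4) in the standard basis. For each basis vector v_i, ℓ(v_i) = <v_i, a> is a linear equation in the a_j's. Collect the n equations into a matrix system V a = ℓ, where row i of V is v_i (expressed in the standard basis). Since V is invertible (lower-triangular with 1s on the diagonal, up to permutation), solve by back-substitution:
  V =
[[1, 1, 1, 0],
 [-1, 1, 0, 0],
 [1, 0, 0, 0],
 [0, 0, 0, 1]]
  V a = (3, -4, 2, -4)
Solving gives a = (2, -2, 3, -4).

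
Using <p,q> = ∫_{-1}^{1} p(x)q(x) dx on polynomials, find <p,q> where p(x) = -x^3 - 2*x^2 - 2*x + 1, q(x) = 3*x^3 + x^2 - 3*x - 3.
<p,q> = -4/21

Expand the product: p(x)·q(x) = -3*x^6 - 7*x^5 - 5*x^4 + 10*x^3 + 13*x^2 + 3*x - 3.
∫_{-1}^{1} of each monomial x^k gives [2/(k+1) if k even, 0 if k odd]. Integrating term-by-term (or equivalently evaluating the antiderivative F(x) = -3*x^7/7 - 7*x^6/6 - x^5 + 5*x^4/2 + 13*x^3/3 + 3*x^2/2 - 3*x at the endpoints):
  F(1) − F(−1) = 115/42 − (41/14) = -4/21.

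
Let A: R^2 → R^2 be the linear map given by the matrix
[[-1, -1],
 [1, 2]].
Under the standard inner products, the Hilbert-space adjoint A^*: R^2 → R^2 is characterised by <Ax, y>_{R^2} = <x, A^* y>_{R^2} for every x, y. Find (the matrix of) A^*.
A^* = A^T =
[[-1, 1],
 [-1, 2]]

For real matrices with standard dot products, the defining identity <Ax, y> = <x, A^* y> gives (Ax)^T y = x^T (A^*) y, i.e. x^T A^T y = x^T (A^*) y. Since this holds for all x, y, we must have A^* = A^T. Therefore
A^* =
[[-1, 1],
 [-1, 2]].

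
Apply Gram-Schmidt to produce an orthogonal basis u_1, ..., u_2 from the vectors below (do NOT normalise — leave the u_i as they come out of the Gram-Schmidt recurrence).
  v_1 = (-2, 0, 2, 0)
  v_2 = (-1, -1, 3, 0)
Orthogonal basis:
  u_1 = (-2, 0, 2, 0)
  u_2 = (1, -1, 1, 0)

Apply the Gram-Schmidt recurrence
  u_1 = v_1
  u_i = v_i − Σ_{j<i} ((v_i · u_j) / (u_j · u_j)) · u_j.

Step by step this gives:
  u_1 = (-2, 0, 2, 0)
  u_2 = (1, -1, 1, 0)

Orthogonality check:
  u_2 · u_1 = 0 (should be 0)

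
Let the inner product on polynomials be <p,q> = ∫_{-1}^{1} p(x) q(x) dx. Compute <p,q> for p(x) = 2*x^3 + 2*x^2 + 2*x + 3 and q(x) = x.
<p,q> = 32/15

Expand the product: p(x)·q(x) = 2*x^4 + 2*x^3 + 2*x^2 + 3*x.
∫_{-1}^{1} of each monomial x^k gives [2/(k+1) if k even, 0 if k odd]. Integrating term-by-term (or equivalently evaluating the antiderivative F(x) = 2*x^5/5 + x^4/2 + 2*x^3/3 + 3*x^2/2 at the endpoints):
  F(1) − F(−1) = 46/15 − (14/15) = 32/15.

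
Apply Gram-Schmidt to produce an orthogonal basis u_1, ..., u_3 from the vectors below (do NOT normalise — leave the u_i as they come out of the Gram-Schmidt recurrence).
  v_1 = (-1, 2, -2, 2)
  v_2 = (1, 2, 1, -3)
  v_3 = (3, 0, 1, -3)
Orthogonal basis:
  u_1 = (-1, 2, -2, 2)
  u_2 = (8/13, 36/13, 3/13, -29/13)
  u_3 = (148/85, -14/85, -72/85, 16/85)

Apply the Gram-Schmidt recurrence
  u_1 = v_1
  u_i = v_i − Σ_{j<i} ((v_i · u_j) / (u_j · u_j)) · u_j.

Step by step this gives:
  u_1 = (-1, 2, -2, 2)
  u_2 = (8/13, 36/13, 3/13, -29/13)
  u_3 = (148/85, -14/85, -72/85, 16/85)

Orthogonality check:
  u_2 · u_1 = 0 (should be 0)
  u_3 · u_1 = 0 (should be 0)
  u_3 · u_2 = 0 (should be 0)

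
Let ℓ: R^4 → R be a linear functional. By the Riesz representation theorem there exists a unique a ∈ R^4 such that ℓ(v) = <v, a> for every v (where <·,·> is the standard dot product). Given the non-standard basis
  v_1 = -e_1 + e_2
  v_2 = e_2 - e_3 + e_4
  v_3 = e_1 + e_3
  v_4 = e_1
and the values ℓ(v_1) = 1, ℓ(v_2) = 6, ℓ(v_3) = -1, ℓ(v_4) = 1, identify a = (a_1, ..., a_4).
a = (1, 2, -2, 2)

Write a = (a_1, ..., a_4) in the standard basis. For each basis vector v_i, ℓ(v_i) = <v_i, a> is a linear equation in the a_j's. Collect the n equations into a matrix system V a = ℓ, where row i of V is v_i (expressed in the standard basis). Since V is invertible (lower-triangular with 1s on the diagonal, up to permutation), solve by back-substitution:
  V =
[[-1, 1, 0, 0],
 [0, 1, -1, 1],
 [1, 0, 1, 0],
 [1, 0, 0, 0]]
  V a = (1, 6, -1, 1)
Solving gives a = (1, 2, -2, 2).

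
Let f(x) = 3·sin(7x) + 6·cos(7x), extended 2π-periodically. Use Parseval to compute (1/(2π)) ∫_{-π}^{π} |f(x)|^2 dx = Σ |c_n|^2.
Σ |c_n|^2 = 45/2

Expand |f|^2 and use orthogonality of {sin(nx), cos(mx)} on [-π, π]:
  ∫_{-π}^{π} sin(nx)^2 dx = π, ∫ cos(mx)^2 dx = π, and cross terms integrate to 0.
So ∫_{-π}^{π} f(x)^2 dx = 3^2 · π + 6^2 · π = (9 + 36)π.
Divide by 2π: (9 + 36)/2 = 45/2.
By Parseval, this equals Σ |c_n|^2.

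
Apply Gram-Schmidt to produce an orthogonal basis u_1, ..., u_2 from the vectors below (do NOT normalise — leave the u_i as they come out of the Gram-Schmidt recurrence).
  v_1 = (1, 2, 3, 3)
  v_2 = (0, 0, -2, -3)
Orthogonal basis:
  u_1 = (1, 2, 3, 3)
  u_2 = (15/23, 30/23, -1/23, -24/23)

Apply the Gram-Schmidt recurrence
  u_1 = v_1
  u_i = v_i − Σ_{j<i} ((v_i · u_j) / (u_j · u_j)) · u_j.

Step by step this gives:
  u_1 = (1, 2, 3, 3)
  u_2 = (15/23, 30/23, -1/23, -24/23)

Orthogonality check:
  u_2 · u_1 = 0 (should be 0)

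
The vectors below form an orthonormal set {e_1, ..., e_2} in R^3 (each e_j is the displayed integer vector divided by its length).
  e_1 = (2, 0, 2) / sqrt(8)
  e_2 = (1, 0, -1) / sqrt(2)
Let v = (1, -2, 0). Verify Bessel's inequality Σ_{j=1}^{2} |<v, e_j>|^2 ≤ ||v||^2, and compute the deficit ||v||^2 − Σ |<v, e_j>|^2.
Σ |<v, e_j>|^2 = 1; ||v||^2 = 5; deficit = 4

Write each e_j = u_j / sqrt(<u_j, u_j>) where u_j is the displayed integer vector. Then <v, e_j> = <v, u_j> / sqrt(<u_j, u_j>), so |<v, e_j>|^2 = <v, u_j>^2 / <u_j, u_j>.
Coefficients: <v, e_1> = 2/sqrt(8), <v, e_2> = 1/sqrt(2).
Square and sum: Σ |<v, e_j>|^2 = 1.
Compute ||v||^2 = v·v = 5.
Deficit = 5 − 1 = 4 ≥ 0, confirming Bessel's inequality. (The deficit equals ||v − Σ <v,e_j> e_j||^2, the squared distance from v to span{e_j}.)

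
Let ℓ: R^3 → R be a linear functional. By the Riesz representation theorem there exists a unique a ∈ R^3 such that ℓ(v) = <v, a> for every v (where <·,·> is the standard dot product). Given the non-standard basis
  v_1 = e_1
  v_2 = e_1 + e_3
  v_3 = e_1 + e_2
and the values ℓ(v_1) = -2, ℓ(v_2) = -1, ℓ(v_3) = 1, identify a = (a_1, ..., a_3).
a = (-2, 3, 1)

Write a = (a_1, ..., a_3) in the standard basis. For each basis vector v_i, ℓ(v_i) = <v_i, a> is a linear equation in the a_j's. Collect the n equations into a matrix system V a = ℓ, where row i of V is v_i (expressed in the standard basis). Since V is invertible (lower-triangular with 1s on the diagonal, up to permutation), solve by back-substitution:
  V =
[[1, 0, 0],
 [1, 0, 1],
 [1, 1, 0]]
  V a = (-2, -1, 1)
Solving gives a = (-2, 3, 1).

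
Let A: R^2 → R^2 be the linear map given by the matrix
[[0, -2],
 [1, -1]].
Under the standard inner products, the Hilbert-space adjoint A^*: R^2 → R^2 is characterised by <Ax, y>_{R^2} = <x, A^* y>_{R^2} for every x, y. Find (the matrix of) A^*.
A^* = A^T =
[[0, 1],
 [-2, -1]]

For real matrices with standard dot products, the defining identity <Ax, y> = <x, A^* y> gives (Ax)^T y = x^T (A^*) y, i.e. x^T A^T y = x^T (A^*) y. Since this holds for all x, y, we must have A^* = A^T. Therefore
A^* =
[[0, 1],
 [-2, -1]].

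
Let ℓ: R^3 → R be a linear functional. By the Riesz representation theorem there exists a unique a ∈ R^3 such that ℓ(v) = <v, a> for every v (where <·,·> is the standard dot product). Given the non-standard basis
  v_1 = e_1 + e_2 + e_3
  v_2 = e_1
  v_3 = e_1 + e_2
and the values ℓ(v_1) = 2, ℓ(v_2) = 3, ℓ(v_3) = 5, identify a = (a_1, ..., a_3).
a = (3, 2, -3)

Write a = (a_1, ..., a_3) in the standard basis. For each basis vector v_i, ℓ(v_i) = <v_i, a> is a linear equation in the a_j's. Collect the n equations into a matrix system V a = ℓ, where row i of V is v_i (expressed in the standard basis). Since V is invertible (lower-triangular with 1s on the diagonal, up to permutation), solve by back-substitution:
  V =
[[1, 1, 1],
 [1, 0, 0],
 [1, 1, 0]]
  V a = (2, 3, 5)
Solving gives a = (3, 2, -3).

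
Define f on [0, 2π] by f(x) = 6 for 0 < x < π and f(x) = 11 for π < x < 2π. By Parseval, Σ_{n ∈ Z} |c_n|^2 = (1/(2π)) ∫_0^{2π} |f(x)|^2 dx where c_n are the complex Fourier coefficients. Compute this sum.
Σ |c_n|^2 = 157/2

Parseval equates the L^2 energy of f (normalised by 1/(2π)) with the ℓ^2 sum of its Fourier coefficients: (1/(2π)) ∫_0^{2π} |f|^2 = Σ |c_n|^2.
Compute the left side: (1/(2π)) [∫_0^π 6^2 dx + ∫_π^{2π} 11^2 dx] = (1/(2π)) · (36π + 121π) = (36 + 121)/2 = 157/2.
So Σ_{n ∈ Z} |c_n|^2 = 157/2.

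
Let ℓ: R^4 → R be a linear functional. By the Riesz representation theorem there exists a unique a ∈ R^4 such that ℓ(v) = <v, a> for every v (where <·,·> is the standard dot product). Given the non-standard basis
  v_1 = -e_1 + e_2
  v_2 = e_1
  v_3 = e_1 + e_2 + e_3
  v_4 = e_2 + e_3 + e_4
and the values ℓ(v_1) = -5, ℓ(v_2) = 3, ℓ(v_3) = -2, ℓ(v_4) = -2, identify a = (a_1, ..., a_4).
a = (3, -2, -3, 3)

Write a = (a_1, ..., a_4) in the standard basis. For each basis vector v_i, ℓ(v_i) = <v_i, a> is a linear equation in the a_j's. Collect the n equations into a matrix system V a = ℓ, where row i of V is v_i (expressed in the standard basis). Since V is invertible (lower-triangular with 1s on the diagonal, up to permutation), solve by back-substitution:
  V =
[[-1, 1, 0, 0],
 [1, 0, 0, 0],
 [1, 1, 1, 0],
 [0, 1, 1, 1]]
  V a = (-5, 3, -2, -2)
Solving gives a = (3, -2, -3, 3).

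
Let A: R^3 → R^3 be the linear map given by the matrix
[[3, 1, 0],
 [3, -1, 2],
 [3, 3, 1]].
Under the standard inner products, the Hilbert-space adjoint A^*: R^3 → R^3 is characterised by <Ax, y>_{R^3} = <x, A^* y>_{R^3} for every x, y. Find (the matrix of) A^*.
A^* = A^T =
[[3, 3, 3],
 [1, -1, 3],
 [0, 2, 1]]

For real matrices with standard dot products, the defining identity <Ax, y> = <x, A^* y> gives (Ax)^T y = x^T (A^*) y, i.e. x^T A^T y = x^T (A^*) y. Since this holds for all x, y, we must have A^* = A^T. Therefore
A^* =
[[3, 3, 3],
 [1, -1, 3],
 [0, 2, 1]].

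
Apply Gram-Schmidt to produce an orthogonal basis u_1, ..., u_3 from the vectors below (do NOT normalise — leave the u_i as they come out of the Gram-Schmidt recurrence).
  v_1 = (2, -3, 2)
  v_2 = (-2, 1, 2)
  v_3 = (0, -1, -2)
Orthogonal basis:
  u_1 = (2, -3, 2)
  u_2 = (-28/17, 8/17, 40/17)
  u_3 = (-8/9, -8/9, -4/9)

Apply the Gram-Schmidt recurrence
  u_1 = v_1
  u_i = v_i − Σ_{j<i} ((v_i · u_j) / (u_j · u_j)) · u_j.

Step by step this gives:
  u_1 = (2, -3, 2)
  u_2 = (-28/17, 8/17, 40/17)
  u_3 = (-8/9, -8/9, -4/9)

Orthogonality check:
  u_2 · u_1 = 0 (should be 0)
  u_3 · u_1 = 0 (should be 0)
  u_3 · u_2 = 0 (should be 0)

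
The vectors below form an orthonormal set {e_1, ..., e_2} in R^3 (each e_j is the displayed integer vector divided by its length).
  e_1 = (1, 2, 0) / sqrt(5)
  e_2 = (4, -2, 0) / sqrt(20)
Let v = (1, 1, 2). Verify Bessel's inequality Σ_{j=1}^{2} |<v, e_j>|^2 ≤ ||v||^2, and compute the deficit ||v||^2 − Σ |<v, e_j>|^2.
Σ |<v, e_j>|^2 = 2; ||v||^2 = 6; deficit = 4

Write each e_j = u_j / sqrt(<u_j, u_j>) where u_j is the displayed integer vector. Then <v, e_j> = <v, u_j> / sqrt(<u_j, u_j>), so |<v, e_j>|^2 = <v, u_j>^2 / <u_j, u_j>.
Coefficients: <v, e_1> = 3/sqrt(5), <v, e_2> = 2/sqrt(20).
Square and sum: Σ |<v, e_j>|^2 = 2.
Compute ||v||^2 = v·v = 6.
Deficit = 6 − 2 = 4 ≥ 0, confirming Bessel's inequality. (The deficit equals ||v − Σ <v,e_j> e_j||^2, the squared distance from v to span{e_j}.)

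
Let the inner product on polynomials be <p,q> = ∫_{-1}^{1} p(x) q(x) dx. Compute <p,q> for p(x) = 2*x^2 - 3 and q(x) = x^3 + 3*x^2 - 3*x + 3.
<p,q> = -88/5

Expand the product: p(x)·q(x) = 2*x^5 + 6*x^4 - 9*x^3 - 3*x^2 + 9*x - 9.
∫_{-1}^{1} of each monomial x^k gives [2/(k+1) if k even, 0 if k odd]. Integrating term-by-term (or equivalently evaluating the antiderivative F(x) = x^6/3 + 6*x^5/5 - 9*x^4/4 - x^3 + 9*x^2/2 - 9*x at the endpoints):
  F(1) − F(−1) = -373/60 − (683/60) = -88/5.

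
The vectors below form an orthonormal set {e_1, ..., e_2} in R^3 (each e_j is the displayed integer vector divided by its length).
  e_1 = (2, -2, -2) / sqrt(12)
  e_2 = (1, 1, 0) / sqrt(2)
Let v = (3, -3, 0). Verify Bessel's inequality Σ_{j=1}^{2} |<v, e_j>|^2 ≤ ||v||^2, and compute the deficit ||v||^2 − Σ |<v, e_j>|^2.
Σ |<v, e_j>|^2 = 12; ||v||^2 = 18; deficit = 6

Write each e_j = u_j / sqrt(<u_j, u_j>) where u_j is the displayed integer vector. Then <v, e_j> = <v, u_j> / sqrt(<u_j, u_j>), so |<v, e_j>|^2 = <v, u_j>^2 / <u_j, u_j>.
Coefficients: <v, e_1> = 12/sqrt(12), <v, e_2> = 0/sqrt(2).
Square and sum: Σ |<v, e_j>|^2 = 12.
Compute ||v||^2 = v·v = 18.
Deficit = 18 − 12 = 6 ≥ 0, confirming Bessel's inequality. (The deficit equals ||v − Σ <v,e_j> e_j||^2, the squared distance from v to span{e_j}.)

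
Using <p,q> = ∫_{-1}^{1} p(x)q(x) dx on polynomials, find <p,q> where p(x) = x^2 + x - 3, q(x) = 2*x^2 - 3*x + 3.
<p,q> = -106/5

Expand the product: p(x)·q(x) = 2*x^4 - x^3 - 6*x^2 + 12*x - 9.
∫_{-1}^{1} of each monomial x^k gives [2/(k+1) if k even, 0 if k odd]. Integrating term-by-term (or equivalently evaluating the antiderivative F(x) = 2*x^5/5 - x^4/4 - 2*x^3 + 6*x^2 - 9*x at the endpoints):
  F(1) − F(−1) = -97/20 − (327/20) = -106/5.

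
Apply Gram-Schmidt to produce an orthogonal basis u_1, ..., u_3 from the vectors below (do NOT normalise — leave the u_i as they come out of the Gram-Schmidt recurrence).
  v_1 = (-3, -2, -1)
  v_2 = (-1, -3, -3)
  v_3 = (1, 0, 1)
Orthogonal basis:
  u_1 = (-3, -2, -1)
  u_2 = (11/7, -9/7, -15/7)
  u_3 = (15/61, -40/61, 35/61)

Apply the Gram-Schmidt recurrence
  u_1 = v_1
  u_i = v_i − Σ_{j<i} ((v_i · u_j) / (u_j · u_j)) · u_j.

Step by step this gives:
  u_1 = (-3, -2, -1)
  u_2 = (11/7, -9/7, -15/7)
  u_3 = (15/61, -40/61, 35/61)

Orthogonality check:
  u_2 · u_1 = 0 (should be 0)
  u_3 · u_1 = 0 (should be 0)
  u_3 · u_2 = 0 (should be 0)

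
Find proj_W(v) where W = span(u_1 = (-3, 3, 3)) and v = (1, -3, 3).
proj_W(v) = (1/3, -1/3, -1/3)

Set up U = [u_1 | ... | u_1] ∈ R^(3×1). The projector onto W = col(U) is P = U (U^T U)^(-1) U^T.
Compute U^T U =
  [27],
and U^T v = (-3).
Solve U^T U · c = U^T v for the coefficients: c = (-1/9). The projection is proj_W(v) = U c.
Check: (v - proj_W(v)) · u_1 = 0  (should be 0).
Result: proj_W(v) = (1/3, -1/3, -1/3).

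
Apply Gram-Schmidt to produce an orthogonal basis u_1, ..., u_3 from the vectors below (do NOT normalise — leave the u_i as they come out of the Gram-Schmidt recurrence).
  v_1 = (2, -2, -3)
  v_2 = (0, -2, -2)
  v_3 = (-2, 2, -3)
Orthogonal basis:
  u_1 = (2, -2, -3)
  u_2 = (-20/17, -14/17, -4/17)
  u_3 = (-4/3, 8/3, -8/3)

Apply the Gram-Schmidt recurrence
  u_1 = v_1
  u_i = v_i − Σ_{j<i} ((v_i · u_j) / (u_j · u_j)) · u_j.

Step by step this gives:
  u_1 = (2, -2, -3)
  u_2 = (-20/17, -14/17, -4/17)
  u_3 = (-4/3, 8/3, -8/3)

Orthogonality check:
  u_2 · u_1 = 0 (should be 0)
  u_3 · u_1 = 0 (should be 0)
  u_3 · u_2 = 0 (should be 0)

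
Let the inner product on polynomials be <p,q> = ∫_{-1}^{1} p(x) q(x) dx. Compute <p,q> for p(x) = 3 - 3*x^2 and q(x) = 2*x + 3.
<p,q> = 12

Expand the product: p(x)·q(x) = -6*x^3 - 9*x^2 + 6*x + 9.
∫_{-1}^{1} of each monomial x^k gives [2/(k+1) if k even, 0 if k odd]. Integrating term-by-term (or equivalently evaluating the antiderivative F(x) = -3*x^4/2 - 3*x^3 + 3*x^2 + 9*x at the endpoints):
  F(1) − F(−1) = 15/2 − (-9/2) = 12.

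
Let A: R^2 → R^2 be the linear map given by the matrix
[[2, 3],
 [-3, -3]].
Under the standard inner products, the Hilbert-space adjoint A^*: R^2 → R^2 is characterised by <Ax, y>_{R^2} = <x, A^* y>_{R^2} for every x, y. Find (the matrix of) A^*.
A^* = A^T =
[[2, -3],
 [3, -3]]

For real matrices with standard dot products, the defining identity <Ax, y> = <x, A^* y> gives (Ax)^T y = x^T (A^*) y, i.e. x^T A^T y = x^T (A^*) y. Since this holds for all x, y, we must have A^* = A^T. Therefore
A^* =
[[2, -3],
 [3, -3]].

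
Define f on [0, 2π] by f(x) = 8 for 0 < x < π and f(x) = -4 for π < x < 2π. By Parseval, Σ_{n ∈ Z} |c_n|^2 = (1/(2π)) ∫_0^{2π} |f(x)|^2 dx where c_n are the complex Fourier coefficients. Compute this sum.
Σ |c_n|^2 = 40

Parseval equates the L^2 energy of f (normalised by 1/(2π)) with the ℓ^2 sum of its Fourier coefficients: (1/(2π)) ∫_0^{2π} |f|^2 = Σ |c_n|^2.
Compute the left side: (1/(2π)) [∫_0^π 8^2 dx + ∫_π^{2π} (-4)^2 dx] = (1/(2π)) · (64π + 16π) = (64 + 16)/2 = 40.
So Σ_{n ∈ Z} |c_n|^2 = 40.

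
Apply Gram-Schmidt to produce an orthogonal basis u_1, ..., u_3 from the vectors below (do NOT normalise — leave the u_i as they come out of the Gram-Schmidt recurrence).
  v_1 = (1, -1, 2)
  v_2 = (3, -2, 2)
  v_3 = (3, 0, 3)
Orthogonal basis:
  u_1 = (1, -1, 2)
  u_2 = (3/2, -1/2, -1)
  u_3 = (6/7, 12/7, 3/7)

Apply the Gram-Schmidt recurrence
  u_1 = v_1
  u_i = v_i − Σ_{j<i} ((v_i · u_j) / (u_j · u_j)) · u_j.

Step by step this gives:
  u_1 = (1, -1, 2)
  u_2 = (3/2, -1/2, -1)
  u_3 = (6/7, 12/7, 3/7)

Orthogonality check:
  u_2 · u_1 = 0 (should be 0)
  u_3 · u_1 = 0 (should be 0)
  u_3 · u_2 = 0 (should be 0)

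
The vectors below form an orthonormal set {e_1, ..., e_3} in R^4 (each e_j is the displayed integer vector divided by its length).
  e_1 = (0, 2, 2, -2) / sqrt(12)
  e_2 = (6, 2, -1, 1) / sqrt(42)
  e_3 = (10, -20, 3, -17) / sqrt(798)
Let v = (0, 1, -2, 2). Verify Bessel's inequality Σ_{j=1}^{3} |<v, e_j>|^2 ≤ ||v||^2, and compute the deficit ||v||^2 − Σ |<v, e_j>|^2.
Σ |<v, e_j>|^2 = 159/19; ||v||^2 = 9; deficit = 12/19

Write each e_j = u_j / sqrt(<u_j, u_j>) where u_j is the displayed integer vector. Then <v, e_j> = <v, u_j> / sqrt(<u_j, u_j>), so |<v, e_j>|^2 = <v, u_j>^2 / <u_j, u_j>.
Coefficients: <v, e_1> = -6/sqrt(12), <v, e_2> = 6/sqrt(42), <v, e_3> = -60/sqrt(798).
Square and sum: Σ |<v, e_j>|^2 = 159/19.
Compute ||v||^2 = v·v = 9.
Deficit = 9 − 159/19 = 12/19 ≥ 0, confirming Bessel's inequality. (The deficit equals ||v − Σ <v,e_j> e_j||^2, the squared distance from v to span{e_j}.)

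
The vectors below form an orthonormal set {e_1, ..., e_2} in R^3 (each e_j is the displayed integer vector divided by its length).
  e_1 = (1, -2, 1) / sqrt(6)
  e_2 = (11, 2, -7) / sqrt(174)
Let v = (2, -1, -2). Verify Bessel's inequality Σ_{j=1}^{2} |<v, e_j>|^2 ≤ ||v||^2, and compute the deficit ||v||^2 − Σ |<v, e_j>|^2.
Σ |<v, e_j>|^2 = 212/29; ||v||^2 = 9; deficit = 49/29

Write each e_j = u_j / sqrt(<u_j, u_j>) where u_j is the displayed integer vector. Then <v, e_j> = <v, u_j> / sqrt(<u_j, u_j>), so |<v, e_j>|^2 = <v, u_j>^2 / <u_j, u_j>.
Coefficients: <v, e_1> = 2/sqrt(6), <v, e_2> = 34/sqrt(174).
Square and sum: Σ |<v, e_j>|^2 = 212/29.
Compute ||v||^2 = v·v = 9.
Deficit = 9 − 212/29 = 49/29 ≥ 0, confirming Bessel's inequality. (The deficit equals ||v − Σ <v,e_j> e_j||^2, the squared distance from v to span{e_j}.)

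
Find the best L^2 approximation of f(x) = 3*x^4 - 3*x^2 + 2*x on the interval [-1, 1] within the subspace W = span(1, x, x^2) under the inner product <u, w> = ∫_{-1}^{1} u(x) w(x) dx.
g(x) = -3*x^2/7 + 2*x - 9/35

The best approximation g ∈ W is the orthogonal projection of f onto W. Writing g = a_0 + a_1 x + a_2 x^2, the coefficients solve the normal equations G · a = b where
  G_{ij} = <φ_i, φ_j> and b_i = <f, φ_i>, with φ_0 = 1, φ_1 = x, φ_2 = x^2.
G =
  [2, 0, 2/3]
  [0, 2/3, 0]
  [2/3, 0, 2/5],
b = (-4/5, 4/3, -12/35).
Solving gives a_0 = -9/35, a_1 = 2, a_2 = -3/7, so
  g(x) = -3*x^2/7 + 2*x - 9/35.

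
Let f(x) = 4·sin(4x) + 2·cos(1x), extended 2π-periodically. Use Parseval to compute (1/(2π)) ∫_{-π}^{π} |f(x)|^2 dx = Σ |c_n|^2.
Σ |c_n|^2 = 10

Expand |f|^2 and use orthogonality of {sin(nx), cos(mx)} on [-π, π]:
  ∫_{-π}^{π} sin(nx)^2 dx = π, ∫ cos(mx)^2 dx = π, and cross terms integrate to 0.
So ∫_{-π}^{π} f(x)^2 dx = 4^2 · π + 2^2 · π = (16 + 4)π.
Divide by 2π: (16 + 4)/2 = 10.
By Parseval, this equals Σ |c_n|^2.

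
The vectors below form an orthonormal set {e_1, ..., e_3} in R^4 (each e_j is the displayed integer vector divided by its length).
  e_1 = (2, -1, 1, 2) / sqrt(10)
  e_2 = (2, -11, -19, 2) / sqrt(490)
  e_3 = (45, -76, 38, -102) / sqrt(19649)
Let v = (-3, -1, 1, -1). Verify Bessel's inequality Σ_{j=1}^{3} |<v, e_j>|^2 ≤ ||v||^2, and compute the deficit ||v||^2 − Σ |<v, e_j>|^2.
Σ |<v, e_j>|^2 = 1787/401; ||v||^2 = 12; deficit = 3025/401

Write each e_j = u_j / sqrt(<u_j, u_j>) where u_j is the displayed integer vector. Then <v, e_j> = <v, u_j> / sqrt(<u_j, u_j>), so |<v, e_j>|^2 = <v, u_j>^2 / <u_j, u_j>.
Coefficients: <v, e_1> = -6/sqrt(10), <v, e_2> = -16/sqrt(490), <v, e_3> = 81/sqrt(19649).
Square and sum: Σ |<v, e_j>|^2 = 1787/401.
Compute ||v||^2 = v·v = 12.
Deficit = 12 − 1787/401 = 3025/401 ≥ 0, confirming Bessel's inequality. (The deficit equals ||v − Σ <v,e_j> e_j||^2, the squared distance from v to span{e_j}.)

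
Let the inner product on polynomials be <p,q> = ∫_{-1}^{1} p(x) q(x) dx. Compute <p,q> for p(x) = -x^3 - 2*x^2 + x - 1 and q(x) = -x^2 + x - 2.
<p,q> = 42/5

Expand the product: p(x)·q(x) = x^5 + x^4 - x^3 + 6*x^2 - 3*x + 2.
∫_{-1}^{1} of each monomial x^k gives [2/(k+1) if k even, 0 if k odd]. Integrating term-by-term (or equivalently evaluating the antiderivative F(x) = x^6/6 + x^5/5 - x^4/4 + 2*x^3 - 3*x^2/2 + 2*x at the endpoints):
  F(1) − F(−1) = 157/60 − (-347/60) = 42/5.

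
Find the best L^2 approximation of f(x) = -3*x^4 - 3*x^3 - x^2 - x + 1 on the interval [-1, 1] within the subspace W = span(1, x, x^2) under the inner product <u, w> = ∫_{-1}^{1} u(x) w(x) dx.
g(x) = -25*x^2/7 - 14*x/5 + 44/35

The best approximation g ∈ W is the orthogonal projection of f onto W. Writing g = a_0 + a_1 x + a_2 x^2, the coefficients solve the normal equations G · a = b where
  G_{ij} = <φ_i, φ_j> and b_i = <f, φ_i>, with φ_0 = 1, φ_1 = x, φ_2 = x^2.
G =
  [2, 0, 2/3]
  [0, 2/3, 0]
  [2/3, 0, 2/5],
b = (2/15, -28/15, -62/105).
Solving gives a_0 = 44/35, a_1 = -14/5, a_2 = -25/7, so
  g(x) = -25*x^2/7 - 14*x/5 + 44/35.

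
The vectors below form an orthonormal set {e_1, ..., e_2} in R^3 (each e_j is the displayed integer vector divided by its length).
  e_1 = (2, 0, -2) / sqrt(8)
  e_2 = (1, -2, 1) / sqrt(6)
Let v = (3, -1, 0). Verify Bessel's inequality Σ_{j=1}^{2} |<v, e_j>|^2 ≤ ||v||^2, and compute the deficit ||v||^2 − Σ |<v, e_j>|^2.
Σ |<v, e_j>|^2 = 26/3; ||v||^2 = 10; deficit = 4/3

Write each e_j = u_j / sqrt(<u_j, u_j>) where u_j is the displayed integer vector. Then <v, e_j> = <v, u_j> / sqrt(<u_j, u_j>), so |<v, e_j>|^2 = <v, u_j>^2 / <u_j, u_j>.
Coefficients: <v, e_1> = 6/sqrt(8), <v, e_2> = 5/sqrt(6).
Square and sum: Σ |<v, e_j>|^2 = 26/3.
Compute ||v||^2 = v·v = 10.
Deficit = 10 − 26/3 = 4/3 ≥ 0, confirming Bessel's inequality. (The deficit equals ||v − Σ <v,e_j> e_j||^2, the squared distance from v to span{e_j}.)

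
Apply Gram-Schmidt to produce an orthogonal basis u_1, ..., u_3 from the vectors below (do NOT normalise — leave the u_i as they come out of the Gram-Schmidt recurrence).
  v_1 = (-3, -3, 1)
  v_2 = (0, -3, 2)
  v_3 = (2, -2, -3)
Orthogonal basis:
  u_1 = (-3, -3, 1)
  u_2 = (33/19, -24/19, 27/19)
  u_3 = (15/14, -15/7, -45/14)

Apply the Gram-Schmidt recurrence
  u_1 = v_1
  u_i = v_i − Σ_{j<i} ((v_i · u_j) / (u_j · u_j)) · u_j.

Step by step this gives:
  u_1 = (-3, -3, 1)
  u_2 = (33/19, -24/19, 27/19)
  u_3 = (15/14, -15/7, -45/14)

Orthogonality check:
  u_2 · u_1 = 0 (should be 0)
  u_3 · u_1 = 0 (should be 0)
  u_3 · u_2 = 0 (should be 0)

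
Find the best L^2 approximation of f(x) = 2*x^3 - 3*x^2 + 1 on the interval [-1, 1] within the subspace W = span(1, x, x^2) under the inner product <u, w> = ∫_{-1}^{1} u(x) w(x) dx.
g(x) = -3*x^2 + 6*x/5 + 1

The best approximation g ∈ W is the orthogonal projection of f onto W. Writing g = a_0 + a_1 x + a_2 x^2, the coefficients solve the normal equations G · a = b where
  G_{ij} = <φ_i, φ_j> and b_i = <f, φ_i>, with φ_0 = 1, φ_1 = x, φ_2 = x^2.
G =
  [2, 0, 2/3]
  [0, 2/3, 0]
  [2/3, 0, 2/5],
b = (0, 4/5, -8/15).
Solving gives a_0 = 1, a_1 = 6/5, a_2 = -3, so
  g(x) = -3*x^2 + 6*x/5 + 1.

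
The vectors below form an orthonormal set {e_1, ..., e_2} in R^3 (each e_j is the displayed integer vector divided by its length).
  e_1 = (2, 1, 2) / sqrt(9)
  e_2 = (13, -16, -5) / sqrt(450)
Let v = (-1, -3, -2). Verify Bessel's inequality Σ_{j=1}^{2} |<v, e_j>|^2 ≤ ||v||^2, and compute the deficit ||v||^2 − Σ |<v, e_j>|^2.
Σ |<v, e_j>|^2 = 27/2; ||v||^2 = 14; deficit = 1/2

Write each e_j = u_j / sqrt(<u_j, u_j>) where u_j is the displayed integer vector. Then <v, e_j> = <v, u_j> / sqrt(<u_j, u_j>), so |<v, e_j>|^2 = <v, u_j>^2 / <u_j, u_j>.
Coefficients: <v, e_1> = -9/sqrt(9), <v, e_2> = 45/sqrt(450).
Square and sum: Σ |<v, e_j>|^2 = 27/2.
Compute ||v||^2 = v·v = 14.
Deficit = 14 − 27/2 = 1/2 ≥ 0, confirming Bessel's inequality. (The deficit equals ||v − Σ <v,e_j> e_j||^2, the squared distance from v to span{e_j}.)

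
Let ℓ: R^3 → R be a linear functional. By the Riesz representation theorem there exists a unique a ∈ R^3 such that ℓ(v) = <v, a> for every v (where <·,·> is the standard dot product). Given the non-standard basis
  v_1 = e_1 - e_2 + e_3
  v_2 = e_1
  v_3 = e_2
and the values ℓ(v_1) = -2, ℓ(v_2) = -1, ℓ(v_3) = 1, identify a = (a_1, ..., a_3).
a = (-1, 1, 0)

Write a = (a_1, ..., a_3) in the standard basis. For each basis vector v_i, ℓ(v_i) = <v_i, a> is a linear equation in the a_j's. Collect the n equations into a matrix system V a = ℓ, where row i of V is v_i (expressed in the standard basis). Since V is invertible (lower-triangular with 1s on the diagonal, up to permutation), solve by back-substitution:
  V =
[[1, -1, 1],
 [1, 0, 0],
 [0, 1, 0]]
  V a = (-2, -1, 1)
Solving gives a = (-1, 1, 0).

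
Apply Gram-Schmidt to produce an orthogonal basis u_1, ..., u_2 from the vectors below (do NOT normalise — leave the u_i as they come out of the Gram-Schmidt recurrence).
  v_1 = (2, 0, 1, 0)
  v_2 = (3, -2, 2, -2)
Orthogonal basis:
  u_1 = (2, 0, 1, 0)
  u_2 = (-1/5, -2, 2/5, -2)

Apply the Gram-Schmidt recurrence
  u_1 = v_1
  u_i = v_i − Σ_{j<i} ((v_i · u_j) / (u_j · u_j)) · u_j.

Step by step this gives:
  u_1 = (2, 0, 1, 0)
  u_2 = (-1/5, -2, 2/5, -2)

Orthogonality check:
  u_2 · u_1 = 0 (should be 0)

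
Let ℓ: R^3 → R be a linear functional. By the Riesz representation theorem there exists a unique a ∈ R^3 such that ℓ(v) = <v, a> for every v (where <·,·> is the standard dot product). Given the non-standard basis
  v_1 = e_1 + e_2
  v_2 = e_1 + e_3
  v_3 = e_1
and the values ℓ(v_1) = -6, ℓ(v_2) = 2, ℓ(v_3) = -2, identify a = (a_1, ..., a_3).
a = (-2, -4, 4)

Write a = (a_1, ..., a_3) in the standard basis. For each basis vector v_i, ℓ(v_i) = <v_i, a> is a linear equation in the a_j's. Collect the n equations into a matrix system V a = ℓ, where row i of V is v_i (expressed in the standard basis). Since V is invertible (lower-triangular with 1s on the diagonal, up to permutation), solve by back-substitution:
  V =
[[1, 1, 0],
 [1, 0, 1],
 [1, 0, 0]]
  V a = (-6, 2, -2)
Solving gives a = (-2, -4, 4).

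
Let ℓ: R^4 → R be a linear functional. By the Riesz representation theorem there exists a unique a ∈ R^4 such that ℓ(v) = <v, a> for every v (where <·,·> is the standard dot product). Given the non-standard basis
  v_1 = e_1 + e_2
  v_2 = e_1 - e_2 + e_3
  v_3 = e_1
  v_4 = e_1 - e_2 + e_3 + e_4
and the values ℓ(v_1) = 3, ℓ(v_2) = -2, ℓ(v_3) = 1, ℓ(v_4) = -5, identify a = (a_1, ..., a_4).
a = (1, 2, -1, -3)

Write a = (a_1, ..., a_4) in the standard basis. For each basis vector v_i, ℓ(v_i) = <v_i, a> is a linear equation in the a_j's. Collect the n equations into a matrix system V a = ℓ, where row i of V is v_i (expressed in the standard basis). Since V is invertible (lower-triangular with 1s on the diagonal, up to permutation), solve by back-substitution:
  V =
[[1, 1, 0, 0],
 [1, -1, 1, 0],
 [1, 0, 0, 0],
 [1, -1, 1, 1]]
  V a = (3, -2, 1, -5)
Solving gives a = (1, 2, -1, -3).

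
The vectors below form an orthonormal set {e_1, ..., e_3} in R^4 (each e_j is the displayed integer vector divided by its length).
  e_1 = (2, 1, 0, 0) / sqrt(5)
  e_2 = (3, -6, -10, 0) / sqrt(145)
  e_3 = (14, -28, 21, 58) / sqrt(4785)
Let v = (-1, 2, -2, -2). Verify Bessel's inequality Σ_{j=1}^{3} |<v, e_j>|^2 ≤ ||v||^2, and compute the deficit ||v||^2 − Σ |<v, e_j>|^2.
Σ |<v, e_j>|^2 = 607/55; ||v||^2 = 13; deficit = 108/55

Write each e_j = u_j / sqrt(<u_j, u_j>) where u_j is the displayed integer vector. Then <v, e_j> = <v, u_j> / sqrt(<u_j, u_j>), so |<v, e_j>|^2 = <v, u_j>^2 / <u_j, u_j>.
Coefficients: <v, e_1> = 0/sqrt(5), <v, e_2> = 5/sqrt(145), <v, e_3> = -228/sqrt(4785).
Square and sum: Σ |<v, e_j>|^2 = 607/55.
Compute ||v||^2 = v·v = 13.
Deficit = 13 − 607/55 = 108/55 ≥ 0, confirming Bessel's inequality. (The deficit equals ||v − Σ <v,e_j> e_j||^2, the squared distance from v to span{e_j}.)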